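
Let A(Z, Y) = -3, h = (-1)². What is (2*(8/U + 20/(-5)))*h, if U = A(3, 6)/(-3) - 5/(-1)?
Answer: -16/3 ≈ -5.3333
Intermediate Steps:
h = 1
U = 6 (U = -3/(-3) - 5/(-1) = -3*(-⅓) - 5*(-1) = 1 + 5 = 6)
(2*(8/U + 20/(-5)))*h = (2*(8/6 + 20/(-5)))*1 = (2*(8*(⅙) + 20*(-⅕)))*1 = (2*(4/3 - 4))*1 = (2*(-8/3))*1 = -16/3*1 = -16/3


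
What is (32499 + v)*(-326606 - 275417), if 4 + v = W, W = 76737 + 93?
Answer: -65816164475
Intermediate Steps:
W = 76830
v = 76826 (v = -4 + 76830 = 76826)
(32499 + v)*(-326606 - 275417) = (32499 + 76826)*(-326606 - 275417) = 109325*(-602023) = -65816164475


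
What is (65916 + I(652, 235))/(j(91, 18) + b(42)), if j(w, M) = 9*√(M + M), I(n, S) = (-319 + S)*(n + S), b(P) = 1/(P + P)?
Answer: -721728/4537 ≈ -159.08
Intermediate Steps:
b(P) = 1/(2*P)
I(n, S) = (-319 + S)*(S + n)
j(w, M) = 9*√2*√M (j(w, M) = 9*√(2*M) = 9*(√2*√M) = 9*√2*√M)
(65916 + I(652, 235))/(j(91, 18) + b(42)) = (65916 + (235² - 319*235 - 319*652 + 235*652))/(9*√2*√18 + (½)/42) = (65916 + (55225 - 74965 - 207988 + 153220))/(9*√2*(3*√2) + (½)*(1/42)) = (65916 - 74508)/(54 + 1/84) = -8592/4537/84 = -8592*84/4537 = -721728/4537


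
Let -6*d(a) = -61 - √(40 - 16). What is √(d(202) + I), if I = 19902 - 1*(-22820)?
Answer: √(1538358 + 12*√6)/6 ≈ 206.72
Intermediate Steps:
d(a) = 61/6 + √6/3 (d(a) = -(-61 - √(40 - 16))/6 = -(-61 - √24)/6 = -(-61 - 2*√6)/6 = 61/6 + √6/3)
I = 42722 (I = 19902 + 22820 = 42722)
√(d(202) + I) = √((61/6 + √6/3) + 42722) = √(256393/6 + √6/3)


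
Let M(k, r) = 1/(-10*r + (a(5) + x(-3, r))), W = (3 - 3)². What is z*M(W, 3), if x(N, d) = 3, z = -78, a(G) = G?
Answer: 39/11 ≈ 3.5455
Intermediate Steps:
W = 0 (W = 0² = 0)
M(k, r) = 1/(8 - 10*r) (M(k, r) = 1/(-10*r + (5 + 3)) = 1/(-10*r + 8) = 1/(8 - 10*r))
z*M(W, 3) = -39/(4 - 5*3) = -39/(4 - 15) = -39/(-11) = -39*(-1)/11 = -78*(-1/22) = 39/11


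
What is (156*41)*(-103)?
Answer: -658788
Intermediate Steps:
(156*41)*(-103) = 6396*(-103) = -658788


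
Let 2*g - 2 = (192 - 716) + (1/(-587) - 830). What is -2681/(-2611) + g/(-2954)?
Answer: 232037799/184794644 ≈ 1.2557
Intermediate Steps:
g = -793625/1174 (g = 1 + ((192 - 716) + (1/(-587) - 830))/2 = 1 + (-524 + (-1/587 - 830))/2 = 1 + (-524 - 487211/587)/2 = 1 + (½)*(-794799/587) = 1 - 794799/1174 = -793625/1174 ≈ -676.00)
-2681/(-2611) + g/(-2954) = -2681/(-2611) - 793625/1174/(-2954) = -2681*(-1/2611) - 793625/1174*(-1/2954) = 383/373 + 113375/495428 = 232037799/184794644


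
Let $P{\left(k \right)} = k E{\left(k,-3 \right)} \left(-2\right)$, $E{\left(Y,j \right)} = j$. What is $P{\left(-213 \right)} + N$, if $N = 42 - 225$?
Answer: $-1461$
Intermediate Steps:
$P{\left(k \right)} = 6 k$ ($P{\left(k \right)} = k \left(-3\right) \left(-2\right) = - 3 k \left(-2\right) = 6 k$)
$N = -183$ ($N = 42 - 225 = -183$)
$P{\left(-213 \right)} + N = 6 \left(-213\right) - 183 = -1278 - 183 = -1461$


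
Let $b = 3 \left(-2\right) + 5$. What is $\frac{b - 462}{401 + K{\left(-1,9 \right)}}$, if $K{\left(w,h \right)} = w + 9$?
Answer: $- \frac{463}{409} \approx -1.132$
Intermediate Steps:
$K{\left(w,h \right)} = 9 + w$
$b = -1$ ($b = -6 + 5 = -1$)
$\frac{b - 462}{401 + K{\left(-1,9 \right)}} = \frac{-1 - 462}{401 + \left(9 - 1\right)} = - \frac{463}{401 + 8} = - \frac{463}{409}$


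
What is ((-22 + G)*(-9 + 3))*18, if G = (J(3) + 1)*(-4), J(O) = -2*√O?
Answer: 2808 - 864*√3 ≈ 1311.5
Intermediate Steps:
G = -4 + 8*√3 (G = (-2*√3 + 1)*(-4) = (1 - 2*√3)*(-4) = -4 + 8*√3 ≈ 9.8564)
((-22 + G)*(-9 + 3))*18 = ((-22 + (-4 + 8*√3))*(-9 + 3))*18 = ((-26 + 8*√3)*(-6))*18 = (156 - 48*√3)*18 = 2808 - 864*√3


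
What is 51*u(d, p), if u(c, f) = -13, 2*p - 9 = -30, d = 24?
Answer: -663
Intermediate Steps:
p = -21/2 (p = 9/2 + (1/2)*(-30) = 9/2 - 15 = -21/2 ≈ -10.500)
51*u(d, p) = 51*(-13) = -663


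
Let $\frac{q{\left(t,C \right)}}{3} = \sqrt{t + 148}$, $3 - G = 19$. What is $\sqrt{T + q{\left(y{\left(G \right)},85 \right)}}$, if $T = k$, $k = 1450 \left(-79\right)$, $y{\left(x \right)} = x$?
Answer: $\sqrt{-114550 + 6 \sqrt{33}} \approx 338.4 i$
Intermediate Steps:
$G = -16$ ($G = 3 - 19 = -16$)
$q{\left(t,C \right)} = 3 \sqrt{148 + t}$ ($q{\left(t,C \right)} = 3 \sqrt{t + 148} = 3 \sqrt{148 + t}$)
$k = -114550$
$T = -114550$
$\sqrt{T + q{\left(y{\left(G \right)},85 \right)}} = \sqrt{-114550 + 3 \sqrt{148 - 16}} = \sqrt{-114550 + 3 \sqrt{132}} = \sqrt{-114550 + 3 \cdot 2 \sqrt{33}} = \sqrt{-114550 + 6 \sqrt{33}}$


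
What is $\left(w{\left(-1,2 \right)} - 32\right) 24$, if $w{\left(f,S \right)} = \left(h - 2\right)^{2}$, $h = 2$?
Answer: $-768$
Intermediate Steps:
$w{\left(f,S \right)} = 0$ ($w{\left(f,S \right)} = \left(2 - 2\right)^{2} = 0^{2} = 0$)
$\left(w{\left(-1,2 \right)} - 32\right) 24 = \left(0 - 32\right) 24 = \left(-32\right) 24 = -768$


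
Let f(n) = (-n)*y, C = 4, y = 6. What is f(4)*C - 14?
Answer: -110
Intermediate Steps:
f(n) = -6*n (f(n) = -n*6 = -6*n)
f(4)*C - 14 = -6*4*4 - 14 = -24*4 - 14 = -96 - 14 = -110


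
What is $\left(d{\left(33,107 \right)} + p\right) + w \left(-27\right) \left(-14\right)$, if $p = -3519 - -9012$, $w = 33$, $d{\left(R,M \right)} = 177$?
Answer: $18144$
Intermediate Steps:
$p = 5493$ ($p = -3519 + 9012 = 5493$)
$\left(d{\left(33,107 \right)} + p\right) + w \left(-27\right) \left(-14\right) = \left(177 + 5493\right) + 33 \left(-27\right) \left(-14\right) = 5670 - -12474 = 5670 + 12474 = 18144$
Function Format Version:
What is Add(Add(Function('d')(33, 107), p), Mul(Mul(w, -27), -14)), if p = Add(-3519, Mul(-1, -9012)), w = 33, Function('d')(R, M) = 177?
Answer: 18144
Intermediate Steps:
p = 5493 (p = Add(-3519, 9012) = 5493)
Add(Add(Function('d')(33, 107), p), Mul(Mul(w, -27), -14)) = Add(Add(177, 5493), Mul(Mul(33, -27), -14)) = Add(5670, Mul(-891, -14)) = Add(5670, 12474) = 18144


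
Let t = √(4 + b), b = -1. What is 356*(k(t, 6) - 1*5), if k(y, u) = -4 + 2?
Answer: -2492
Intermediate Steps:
t = √3 (t = √(4 - 1) = √3 ≈ 1.7320)
k(y, u) = -2
356*(k(t, 6) - 1*5) = 356*(-2 - 1*5) = 356*(-2 - 5) = 356*(-7) = -2492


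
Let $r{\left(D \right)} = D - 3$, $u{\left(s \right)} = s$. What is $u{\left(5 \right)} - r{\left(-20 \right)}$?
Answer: $28$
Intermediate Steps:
$r{\left(D \right)} = -3 + D$ ($r{\left(D \right)} = D - 3 = -3 + D$)
$u{\left(5 \right)} - r{\left(-20 \right)} = 5 - \left(-3 - 20\right) = 5 - -23 = 5 + 23 = 28$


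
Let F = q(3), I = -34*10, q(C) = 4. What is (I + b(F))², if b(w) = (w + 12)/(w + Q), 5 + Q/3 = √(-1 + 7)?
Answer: 526991760/4489 + 2203776*√6/4489 ≈ 1.1860e+5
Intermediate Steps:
I = -340
F = 4
Q = -15 + 3*√6 (Q = -15 + 3*√(-1 + 7) = -15 + 3*√6 ≈ -7.6515)
b(w) = (12 + w)/(-15 + w + 3*√6) (b(w) = (w + 12)/(w + (-15 + 3*√6)) = (12 + w)/(-15 + w + 3*√6))
(I + b(F))² = (-340 + (12 + 4)/(-15 + 4 + 3*√6))² = (-340 + 16/(-11 + 3*√6))²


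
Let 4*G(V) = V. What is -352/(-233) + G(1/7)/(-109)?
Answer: 1074071/711116 ≈ 1.5104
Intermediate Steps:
G(V) = V/4
-352/(-233) + G(1/7)/(-109) = -352/(-233) + ((¼)/7)/(-109) = -352*(-1/233) + ((¼)*(⅐))*(-1/109) = 352/233 + (1/28)*(-1/109) = 352/233 - 1/3052 = 1074071/711116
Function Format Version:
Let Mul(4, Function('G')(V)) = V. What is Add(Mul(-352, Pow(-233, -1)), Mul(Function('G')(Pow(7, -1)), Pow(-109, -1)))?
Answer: Rational(1074071, 711116) ≈ 1.5104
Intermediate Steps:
Function('G')(V) = Mul(Rational(1, 4), V)
Add(Mul(-352, Pow(-233, -1)), Mul(Function('G')(Pow(7, -1)), Pow(-109, -1))) = Add(Mul(-352, Pow(-233, -1)), Mul(Mul(Rational(1, 4), Pow(7, -1)), Pow(-109, -1))) = Add(Mul(-352, Rational(-1, 233)), Mul(Mul(Rational(1, 4), Rational(1, 7)), Rational(-1, 109))) = Add(Rational(352, 233), Mul(Rational(1, 28), Rational(-1, 109))) = Add(Rational(352, 233), Rational(-1, 3052)) = Rational(1074071, 711116)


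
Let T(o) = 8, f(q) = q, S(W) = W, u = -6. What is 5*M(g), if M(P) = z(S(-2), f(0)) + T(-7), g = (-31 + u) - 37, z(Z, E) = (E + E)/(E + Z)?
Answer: 40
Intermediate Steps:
z(Z, E) = 2*E/(E + Z) (z(Z, E) = (2*E)/(E + Z) = 2*E/(E + Z))
g = -74 (g = (-31 - 6) - 37 = -37 - 37 = -74)
M(P) = 8 (M(P) = 2*0/(0 - 2) + 8 = 2*0/(-2) + 8 = 2*0*(-½) + 8 = 0 + 8 = 8)
5*M(g) = 5*8 = 40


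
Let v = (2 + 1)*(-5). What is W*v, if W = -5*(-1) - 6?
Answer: 15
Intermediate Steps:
v = -15 (v = 3*(-5) = -15)
W = -1 (W = 5 - 6 = -1)
W*v = -1*(-15) = 15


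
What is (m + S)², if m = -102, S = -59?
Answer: 25921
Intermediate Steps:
(m + S)² = (-102 - 59)² = (-161)² = 25921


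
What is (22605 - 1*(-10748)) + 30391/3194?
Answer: 106559873/3194 ≈ 33363.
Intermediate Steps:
(22605 - 1*(-10748)) + 30391/3194 = (22605 + 10748) + 30391*(1/3194) = 33353 + 30391/3194 = 106559873/3194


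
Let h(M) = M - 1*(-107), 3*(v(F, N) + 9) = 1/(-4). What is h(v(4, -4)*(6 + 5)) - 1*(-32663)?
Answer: 392041/12 ≈ 32670.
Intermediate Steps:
v(F, N) = -109/12 (v(F, N) = -9 + (1/3)/(-4) = -9 + (1/3)*(-1/4) = -9 - 1/12 = -109/12)
h(M) = 107 + M (h(M) = M + 107 = 107 + M)
h(v(4, -4)*(6 + 5)) - 1*(-32663) = (107 - 109*(6 + 5)/12) - 1*(-32663) = (107 - 109/12*11) + 32663 = (107 - 1199/12) + 32663 = 85/12 + 32663 = 392041/12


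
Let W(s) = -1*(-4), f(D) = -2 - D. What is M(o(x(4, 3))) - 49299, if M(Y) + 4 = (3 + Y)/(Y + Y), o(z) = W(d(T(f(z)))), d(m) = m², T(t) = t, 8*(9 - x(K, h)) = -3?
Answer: -394417/8 ≈ -49302.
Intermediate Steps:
x(K, h) = 75/8 (x(K, h) = 9 - ⅛*(-3) = 9 + 3/8 = 75/8)
W(s) = 4
o(z) = 4
M(Y) = -4 + (3 + Y)/(2*Y) (M(Y) = -4 + (3 + Y)/(Y + Y) = -4 + (3 + Y)/((2*Y)) = -4 + (3 + Y)*(1/(2*Y)) = -4 + (3 + Y)/(2*Y))
M(o(x(4, 3))) - 49299 = (½)*(3 - 7*4)/4 - 49299 = (½)*(¼)*(3 - 28) - 49299 = (½)*(¼)*(-25) - 49299 = -25/8 - 49299 = -394417/8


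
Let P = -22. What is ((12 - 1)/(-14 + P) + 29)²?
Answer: 1067089/1296 ≈ 823.37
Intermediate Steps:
((12 - 1)/(-14 + P) + 29)² = ((12 - 1)/(-14 - 22) + 29)² = (11/(-36) + 29)² = (11*(-1/36) + 29)² = (-11/36 + 29)² = (1033/36)² = 1067089/1296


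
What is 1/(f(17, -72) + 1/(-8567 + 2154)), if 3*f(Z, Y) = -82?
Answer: -19239/525869 ≈ -0.036585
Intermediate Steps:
f(Z, Y) = -82/3 (f(Z, Y) = (⅓)*(-82) = -82/3)
1/(f(17, -72) + 1/(-8567 + 2154)) = 1/(-82/3 + 1/(-8567 + 2154)) = 1/(-82/3 + 1/(-6413)) = 1/(-82/3 - 1/6413) = 1/(-525869/19239) = -19239/525869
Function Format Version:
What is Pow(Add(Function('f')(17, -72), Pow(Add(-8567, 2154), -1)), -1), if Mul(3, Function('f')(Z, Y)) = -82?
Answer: Rational(-19239, 525869) ≈ -0.036585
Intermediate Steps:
Function('f')(Z, Y) = Rational(-82, 3) (Function('f')(Z, Y) = Mul(Rational(1, 3), -82) = Rational(-82, 3))
Pow(Add(Function('f')(17, -72), Pow(Add(-8567, 2154), -1)), -1) = Pow(Add(Rational(-82, 3), Pow(Add(-8567, 2154), -1)), -1) = Pow(Add(Rational(-82, 3), Pow(-6413, -1)), -1) = Pow(Add(Rational(-82, 3), Rational(-1, 6413)), -1) = Pow(Rational(-525869, 19239), -1) = Rational(-19239, 525869)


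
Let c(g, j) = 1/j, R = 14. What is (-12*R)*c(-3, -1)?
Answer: 168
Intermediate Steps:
(-12*R)*c(-3, -1) = -12*14/(-1) = -168*(-1) = 168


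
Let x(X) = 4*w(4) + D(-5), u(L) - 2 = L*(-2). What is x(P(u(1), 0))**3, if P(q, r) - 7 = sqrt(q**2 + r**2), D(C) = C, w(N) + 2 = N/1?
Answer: 27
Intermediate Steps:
u(L) = 2 - 2*L (u(L) = 2 + L*(-2) = 2 - 2*L)
w(N) = -2 + N (w(N) = -2 + N/1 = -2 + N*1 = -2 + N)
P(q, r) = 7 + sqrt(q**2 + r**2)
x(X) = 3 (x(X) = 4*(-2 + 4) - 5 = 4*2 - 5 = 8 - 5 = 3)
x(P(u(1), 0))**3 = 3**3 = 27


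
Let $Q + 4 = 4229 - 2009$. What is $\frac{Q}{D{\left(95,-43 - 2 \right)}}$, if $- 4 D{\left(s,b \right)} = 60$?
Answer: $- \frac{2216}{15} \approx -147.73$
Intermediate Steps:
$D{\left(s,b \right)} = -15$ ($D{\left(s,b \right)} = \left(- \frac{1}{4}\right) 60 = -15$)
$Q = 2216$ ($Q = -4 + \left(4229 - 2009\right) = -4 + 2220 = 2216$)
$\frac{Q}{D{\left(95,-43 - 2 \right)}} = \frac{2216}{-15} = 2216 \left(- \frac{1}{15}\right) = - \frac{2216}{15}$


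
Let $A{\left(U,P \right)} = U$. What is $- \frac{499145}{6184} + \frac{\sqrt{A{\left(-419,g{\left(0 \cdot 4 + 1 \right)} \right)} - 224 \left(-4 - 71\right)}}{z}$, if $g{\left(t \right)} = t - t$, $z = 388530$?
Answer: $- \frac{499145}{6184} + \frac{\sqrt{16381}}{388530} \approx -80.715$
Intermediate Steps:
$g{\left(t \right)} = 0$
$- \frac{499145}{6184} + \frac{\sqrt{A{\left(-419,g{\left(0 \cdot 4 + 1 \right)} \right)} - 224 \left(-4 - 71\right)}}{z} = - \frac{499145}{6184} + \frac{\sqrt{-419 - 224 \left(-4 - 71\right)}}{388530} = \left(-499145\right) \frac{1}{6184} + \sqrt{-419 - -16800} \cdot \frac{1}{388530} = - \frac{499145}{6184} + \sqrt{-419 + 16800} \cdot \frac{1}{388530} = - \frac{499145}{6184} + \sqrt{16381} \cdot \frac{1}{388530} = - \frac{499145}{6184} + \frac{\sqrt{16381}}{388530}$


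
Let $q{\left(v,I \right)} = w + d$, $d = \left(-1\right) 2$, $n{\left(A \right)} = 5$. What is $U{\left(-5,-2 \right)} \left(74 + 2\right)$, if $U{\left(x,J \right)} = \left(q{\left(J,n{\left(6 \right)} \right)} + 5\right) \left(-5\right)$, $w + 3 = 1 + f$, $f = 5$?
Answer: $-2280$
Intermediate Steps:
$w = 3$ ($w = -3 + \left(1 + 5\right) = -3 + 6 = 3$)
$d = -2$
$q{\left(v,I \right)} = 1$ ($q{\left(v,I \right)} = 3 - 2 = 1$)
$U{\left(x,J \right)} = -30$ ($U{\left(x,J \right)} = \left(1 + 5\right) \left(-5\right) = 6 \left(-5\right) = -30$)
$U{\left(-5,-2 \right)} \left(74 + 2\right) = - 30 \left(74 + 2\right) = \left(-30\right) 76 = -2280$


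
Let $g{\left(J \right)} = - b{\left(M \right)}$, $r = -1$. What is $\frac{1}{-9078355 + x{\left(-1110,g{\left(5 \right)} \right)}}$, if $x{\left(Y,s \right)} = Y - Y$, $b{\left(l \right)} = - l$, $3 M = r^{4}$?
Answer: $- \frac{1}{9078355} \approx -1.1015 \cdot 10^{-7}$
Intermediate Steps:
$M = \frac{1}{3}$ ($M = \frac{\left(-1\right)^{4}}{3} = \frac{1}{3} \cdot 1 = \frac{1}{3} \approx 0.33333$)
$g{\left(J \right)} = \frac{1}{3}$ ($g{\left(J \right)} = - \frac{-1}{3} = \left(-1\right) \left(- \frac{1}{3}\right) = \frac{1}{3}$)
$x{\left(Y,s \right)} = 0$
$\frac{1}{-9078355 + x{\left(-1110,g{\left(5 \right)} \right)}} = \frac{1}{-9078355 + 0} = \frac{1}{-9078355} = - \frac{1}{9078355}$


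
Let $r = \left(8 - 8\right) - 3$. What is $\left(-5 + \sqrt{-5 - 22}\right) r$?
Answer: $15 - 9 i \sqrt{3} \approx 15.0 - 15.588 i$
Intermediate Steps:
$r = -3$ ($r = 0 - 3 = -3$)
$\left(-5 + \sqrt{-5 - 22}\right) r = \left(-5 + \sqrt{-5 - 22}\right) \left(-3\right) = \left(-5 + \sqrt{-27}\right) \left(-3\right) = \left(-5 + 3 i \sqrt{3}\right) \left(-3\right) = 15 - 9 i \sqrt{3}$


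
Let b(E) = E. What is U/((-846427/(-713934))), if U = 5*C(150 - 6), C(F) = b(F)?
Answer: 514032480/846427 ≈ 607.30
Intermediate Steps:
C(F) = F
U = 720 (U = 5*(150 - 6) = 5*144 = 720)
U/((-846427/(-713934))) = 720/((-846427/(-713934))) = 720/((-846427*(-1/713934))) = 720/(846427/713934) = 720*(713934/846427) = 514032480/846427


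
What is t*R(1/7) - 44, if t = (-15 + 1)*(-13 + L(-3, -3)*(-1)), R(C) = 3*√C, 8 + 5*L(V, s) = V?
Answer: -44 + 324*√7/5 ≈ 127.44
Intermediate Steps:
L(V, s) = -8/5 + V/5
t = 756/5 (t = (-15 + 1)*(-13 + (-8/5 + (⅕)*(-3))*(-1)) = -14*(-13 + (-8/5 - ⅗)*(-1)) = -14*(-13 - 11/5*(-1)) = -14*(-13 + 11/5) = -14*(-54/5) = 756/5 ≈ 151.20)
t*R(1/7) - 44 = 756*(3*√(1/7))/5 - 44 = 756*(3*√(⅐))/5 - 44 = 756*(3*(√7/7))/5 - 44 = 756*(3*√7/7)/5 - 44 = 324*√7/5 - 44 = -44 + 324*√7/5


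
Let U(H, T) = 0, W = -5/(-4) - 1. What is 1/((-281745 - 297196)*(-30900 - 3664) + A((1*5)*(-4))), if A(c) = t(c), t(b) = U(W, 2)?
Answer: 1/20010516724 ≈ 4.9974e-11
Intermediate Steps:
W = ¼ (W = -5*(-¼) - 1 = 5/4 - 1 = ¼ ≈ 0.25000)
t(b) = 0
A(c) = 0
1/((-281745 - 297196)*(-30900 - 3664) + A((1*5)*(-4))) = 1/((-281745 - 297196)*(-30900 - 3664) + 0) = 1/(-578941*(-34564) + 0) = 1/(20010516724 + 0) = 1/20010516724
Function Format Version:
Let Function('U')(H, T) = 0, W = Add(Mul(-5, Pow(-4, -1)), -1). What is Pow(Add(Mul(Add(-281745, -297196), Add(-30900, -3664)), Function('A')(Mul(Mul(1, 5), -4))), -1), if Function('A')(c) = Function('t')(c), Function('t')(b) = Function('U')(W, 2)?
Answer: Rational(1, 20010516724) ≈ 4.9974e-11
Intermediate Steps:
W = Rational(1, 4) (W = Add(Mul(-5, Rational(-1, 4)), -1) = Add(Rational(5, 4), -1) = Rational(1, 4) ≈ 0.25000)
Function('t')(b) = 0
Function('A')(c) = 0
Pow(Add(Mul(Add(-281745, -297196), Add(-30900, -3664)), Function('A')(Mul(Mul(1, 5), -4))), -1) = Pow(Add(Mul(Add(-281745, -297196), Add(-30900, -3664)), 0), -1) = Pow(Add(Mul(-578941, -34564), 0), -1) = Pow(Add(20010516724, 0), -1) = Pow(20010516724, -1) = Rational(1, 20010516724)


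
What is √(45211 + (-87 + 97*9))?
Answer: √45997 ≈ 214.47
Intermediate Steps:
√(45211 + (-87 + 97*9)) = √(45211 + (-87 + 873)) = √(45211 + 786) = √45997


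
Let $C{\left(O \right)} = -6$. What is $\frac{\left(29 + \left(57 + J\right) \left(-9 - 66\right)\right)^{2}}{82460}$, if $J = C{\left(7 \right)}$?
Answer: $\frac{3602404}{20615} \approx 174.75$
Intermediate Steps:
$J = -6$
$\frac{\left(29 + \left(57 + J\right) \left(-9 - 66\right)\right)^{2}}{82460} = \frac{\left(29 + \left(57 - 6\right) \left(-9 - 66\right)\right)^{2}}{82460} = \left(29 + 51 \left(-75\right)\right)^{2} \cdot \frac{1}{82460} = \left(29 - 3825\right)^{2} \cdot \frac{1}{82460} = \left(-3796\right)^{2} \cdot \frac{1}{82460} = 14409616 \cdot \frac{1}{82460} = \frac{3602404}{20615}$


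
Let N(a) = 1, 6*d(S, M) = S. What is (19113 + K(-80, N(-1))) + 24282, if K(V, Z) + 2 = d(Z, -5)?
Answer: 260359/6 ≈ 43393.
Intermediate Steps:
d(S, M) = S/6
K(V, Z) = -2 + Z/6
(19113 + K(-80, N(-1))) + 24282 = (19113 + (-2 + (1/6)*1)) + 24282 = (19113 + (-2 + 1/6)) + 24282 = (19113 - 11/6) + 24282 = 114667/6 + 24282 = 260359/6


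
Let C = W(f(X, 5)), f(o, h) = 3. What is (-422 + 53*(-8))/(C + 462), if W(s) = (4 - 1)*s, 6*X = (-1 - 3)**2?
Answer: -282/157 ≈ -1.7962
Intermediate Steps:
X = 8/3 (X = (-1 - 3)**2/6 = (1/6)*(-4)**2 = (1/6)*16 = 8/3 ≈ 2.6667)
W(s) = 3*s
C = 9 (C = 3*3 = 9)
(-422 + 53*(-8))/(C + 462) = (-422 + 53*(-8))/(9 + 462) = (-422 - 424)/471 = -846*1/471 = -282/157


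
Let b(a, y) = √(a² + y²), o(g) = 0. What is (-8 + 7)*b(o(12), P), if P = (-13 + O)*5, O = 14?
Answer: -5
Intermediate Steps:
P = 5 (P = (-13 + 14)*5 = 1*5 = 5)
(-8 + 7)*b(o(12), P) = (-8 + 7)*√(0² + 5²) = -√(0 + 25) = -√25 = -1*5 = -5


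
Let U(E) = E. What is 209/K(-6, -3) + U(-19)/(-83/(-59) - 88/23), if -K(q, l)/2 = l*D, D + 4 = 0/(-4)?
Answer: -67355/78792 ≈ -0.85485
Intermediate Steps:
D = -4 (D = -4 + 0/(-4) = -4 + 0*(-¼) = -4 + 0 = -4)
K(q, l) = 8*l (K(q, l) = -2*l*(-4) = -(-8)*l = 8*l)
209/K(-6, -3) + U(-19)/(-83/(-59) - 88/23) = 209/((8*(-3))) - 19/(-83/(-59) - 88/23) = 209/(-24) - 19/(-83*(-1/59) - 88*1/23) = 209*(-1/24) - 19/(83/59 - 88/23) = -209/24 - 19/(-3283/1357) = -209/24 - 19*(-1357/3283) = -209/24 + 25783/3283 = -67355/78792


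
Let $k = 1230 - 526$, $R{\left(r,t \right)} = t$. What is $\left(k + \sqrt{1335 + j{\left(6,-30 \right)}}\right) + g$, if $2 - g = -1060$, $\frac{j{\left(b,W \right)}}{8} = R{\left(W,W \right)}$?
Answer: $1766 + \sqrt{1095} \approx 1799.1$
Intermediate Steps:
$j{\left(b,W \right)} = 8 W$
$g = 1062$ ($g = 2 - -1060 = 2 + 1060 = 1062$)
$k = 704$ ($k = 1230 - 526 = 704$)
$\left(k + \sqrt{1335 + j{\left(6,-30 \right)}}\right) + g = \left(704 + \sqrt{1335 + 8 \left(-30\right)}\right) + 1062 = \left(704 + \sqrt{1335 - 240}\right) + 1062 = \left(704 + \sqrt{1095}\right) + 1062 = 1766 + \sqrt{1095}$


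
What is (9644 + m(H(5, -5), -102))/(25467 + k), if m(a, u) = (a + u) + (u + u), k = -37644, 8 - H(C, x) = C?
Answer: -9341/12177 ≈ -0.76710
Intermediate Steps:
H(C, x) = 8 - C
m(a, u) = a + 3*u (m(a, u) = (a + u) + 2*u = a + 3*u)
(9644 + m(H(5, -5), -102))/(25467 + k) = (9644 + ((8 - 1*5) + 3*(-102)))/(25467 - 37644) = (9644 + ((8 - 5) - 306))/(-12177) = (9644 + (3 - 306))*(-1/12177) = (9644 - 303)*(-1/12177) = 9341*(-1/12177) = -9341/12177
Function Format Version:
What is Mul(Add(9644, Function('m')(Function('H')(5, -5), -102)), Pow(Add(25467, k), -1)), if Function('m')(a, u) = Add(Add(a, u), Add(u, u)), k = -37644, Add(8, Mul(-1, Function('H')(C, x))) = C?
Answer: Rational(-9341, 12177) ≈ -0.76710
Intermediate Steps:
Function('H')(C, x) = Add(8, Mul(-1, C))
Function('m')(a, u) = Add(a, Mul(3, u)) (Function('m')(a, u) = Add(Add(a, u), Mul(2, u)) = Add(a, Mul(3, u)))
Mul(Add(9644, Function('m')(Function('H')(5, -5), -102)), Pow(Add(25467, k), -1)) = Mul(Add(9644, Add(Add(8, Mul(-1, 5)), Mul(3, -102))), Pow(Add(25467, -37644), -1)) = Mul(Add(9644, Add(Add(8, -5), -306)), Pow(-12177, -1)) = Mul(Add(9644, Add(3, -306)), Rational(-1, 12177)) = Mul(Add(9644, -303), Rational(-1, 12177)) = Mul(9341, Rational(-1, 12177)) = Rational(-9341, 12177)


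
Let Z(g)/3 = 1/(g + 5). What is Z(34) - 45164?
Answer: -587131/13 ≈ -45164.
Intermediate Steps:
Z(g) = 3/(5 + g) (Z(g) = 3/(g + 5) = 3/(5 + g))
Z(34) - 45164 = 3/(5 + 34) - 45164 = 3/39 - 45164 = 3*(1/39) - 45164 = 1/13 - 45164 = -587131/13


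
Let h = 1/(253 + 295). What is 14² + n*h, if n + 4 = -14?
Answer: 53695/274 ≈ 195.97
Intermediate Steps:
n = -18 (n = -4 - 14 = -18)
h = 1/548 ≈ 0.0018248
14² + n*h = 14² - 18*1/548 = 196 - 9/274 = 53695/274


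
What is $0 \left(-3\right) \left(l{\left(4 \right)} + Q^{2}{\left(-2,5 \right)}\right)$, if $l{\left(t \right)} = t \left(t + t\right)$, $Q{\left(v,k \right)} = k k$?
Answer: $0$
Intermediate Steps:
$Q{\left(v,k \right)} = k^{2}$
$l{\left(t \right)} = 2 t^{2}$ ($l{\left(t \right)} = t 2 t = 2 t^{2}$)
$0 \left(-3\right) \left(l{\left(4 \right)} + Q^{2}{\left(-2,5 \right)}\right) = 0 \left(-3\right) \left(2 \cdot 4^{2} + \left(5^{2}\right)^{2}\right) = 0 \left(2 \cdot 16 + 25^{2}\right) = 0 \left(32 + 625\right) = 0 \cdot 657 = 0$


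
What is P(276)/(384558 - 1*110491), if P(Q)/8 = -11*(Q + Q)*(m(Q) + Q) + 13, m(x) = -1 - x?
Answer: 48680/274067 ≈ 0.17762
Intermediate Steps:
P(Q) = 104 + 176*Q (P(Q) = 8*(-11*(Q + Q)*((-1 - Q) + Q) + 13) = 8*(-11*2*Q*(-1) + 13) = 8*(-(-22)*Q + 13) = 8*(22*Q + 13) = 8*(13 + 22*Q) = 104 + 176*Q)
P(276)/(384558 - 1*110491) = (104 + 176*276)/(384558 - 1*110491) = (104 + 48576)/(384558 - 110491) = 48680/274067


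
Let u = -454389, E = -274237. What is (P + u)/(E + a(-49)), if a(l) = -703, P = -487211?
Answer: 47080/13747 ≈ 3.4247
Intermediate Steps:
(P + u)/(E + a(-49)) = (-487211 - 454389)/(-274237 - 703) = -941600/(-274940) = -941600*(-1/274940) = 47080/13747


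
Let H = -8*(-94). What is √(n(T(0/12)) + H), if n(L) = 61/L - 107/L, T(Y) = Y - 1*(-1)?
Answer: √706 ≈ 26.571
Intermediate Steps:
T(Y) = 1 + Y (T(Y) = Y + 1 = 1 + Y)
n(L) = -46/L
H = 752
√(n(T(0/12)) + H) = √(-46/(1 + 0/12) + 752) = √(-46/(1 + 0*(1/12)) + 752) = √(-46/(1 + 0) + 752) = √(-46/1 + 752) = √(-46*1 + 752) = √(-46 + 752) = √706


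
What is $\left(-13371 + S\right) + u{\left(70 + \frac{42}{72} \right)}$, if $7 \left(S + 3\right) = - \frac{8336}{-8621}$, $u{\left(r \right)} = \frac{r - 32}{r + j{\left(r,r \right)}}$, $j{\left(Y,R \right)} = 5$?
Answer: $- \frac{731986764233}{54734729} \approx -13373.0$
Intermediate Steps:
$u{\left(r \right)} = \frac{-32 + r}{5 + r}$ ($u{\left(r \right)} = \frac{r - 32}{r + 5} = \frac{-32 + r}{5 + r}$)
$S = - \frac{172705}{60347}$ ($S = -3 + \frac{\left(-8336\right) \frac{1}{-8621}}{7} = -3 + \frac{\left(-8336\right) \left(- \frac{1}{8621}\right)}{7} = -3 + \frac{1}{7} \cdot \frac{8336}{8621} = -3 + \frac{8336}{60347} = - \frac{172705}{60347} \approx -2.8619$)
$\left(-13371 + S\right) + u{\left(70 + \frac{42}{72} \right)} = \left(-13371 - \frac{172705}{60347}\right) + \frac{-32 + \left(70 + \frac{42}{72}\right)}{5 + \left(70 + \frac{42}{72}\right)} = - \frac{807072442}{60347} + \frac{-32 + \left(70 + 42 \cdot \frac{1}{72}\right)}{5 + \left(70 + 42 \cdot \frac{1}{72}\right)} = - \frac{807072442}{60347} + \frac{-32 + \left(70 + \frac{7}{12}\right)}{5 + \left(70 + \frac{7}{12}\right)} = - \frac{807072442}{60347} + \frac{-32 + \frac{847}{12}}{5 + \frac{847}{12}} = - \frac{807072442}{60347} + \frac{1}{\frac{907}{12}} \cdot \frac{463}{12} = - \frac{807072442}{60347} + \frac{12}{907} \cdot \frac{463}{12} = - \frac{807072442}{60347} + \frac{463}{907} = - \frac{731986764233}{54734729}$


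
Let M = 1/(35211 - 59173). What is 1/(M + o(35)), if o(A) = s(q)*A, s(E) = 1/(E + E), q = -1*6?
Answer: -143772/419341 ≈ -0.34285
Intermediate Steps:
q = -6
M = -1/23962 (M = 1/(-23962) = -1/23962 ≈ -4.1733e-5)
s(E) = 1/(2*E)
o(A) = -A/12 (o(A) = ((½)/(-6))*A = ((½)*(-⅙))*A = -A/12)
1/(M + o(35)) = 1/(-1/23962 - 1/12*35) = 1/(-1/23962 - 35/12) = 1/(-419341/143772) = -143772/419341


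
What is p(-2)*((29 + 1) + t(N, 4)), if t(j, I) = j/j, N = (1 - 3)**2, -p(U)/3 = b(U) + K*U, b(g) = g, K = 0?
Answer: 186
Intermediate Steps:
p(U) = -3*U (p(U) = -3*(U + 0*U) = -3*(U + 0) = -3*U)
N = 4 (N = (-2)**2 = 4)
t(j, I) = 1
p(-2)*((29 + 1) + t(N, 4)) = (-3*(-2))*((29 + 1) + 1) = 6*(30 + 1) = 6*31 = 186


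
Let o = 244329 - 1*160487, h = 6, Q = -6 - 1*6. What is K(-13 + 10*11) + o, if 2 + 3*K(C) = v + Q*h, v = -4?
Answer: 83816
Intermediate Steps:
Q = -12 (Q = -6 - 6 = -12)
o = 83842 (o = 244329 - 160487 = 83842)
K(C) = -26 (K(C) = -⅔ + (-4 - 12*6)/3 = -⅔ + (-4 - 72)/3 = -⅔ + (⅓)*(-76) = -⅔ - 76/3 = -26)
K(-13 + 10*11) + o = -26 + 83842 = 83816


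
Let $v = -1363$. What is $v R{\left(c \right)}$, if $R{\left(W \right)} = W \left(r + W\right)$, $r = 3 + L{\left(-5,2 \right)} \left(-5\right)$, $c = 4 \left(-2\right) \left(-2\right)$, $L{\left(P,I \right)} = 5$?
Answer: $130848$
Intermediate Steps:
$c = 16$ ($c = \left(-8\right) \left(-2\right) = 16$)
$r = -22$ ($r = 3 + 5 \left(-5\right) = 3 - 25 = -22$)
$R{\left(W \right)} = W \left(-22 + W\right)$
$v R{\left(c \right)} = - 1363 \cdot 16 \left(-22 + 16\right) = - 1363 \cdot 16 \left(-6\right) = \left(-1363\right) \left(-96\right) = 130848$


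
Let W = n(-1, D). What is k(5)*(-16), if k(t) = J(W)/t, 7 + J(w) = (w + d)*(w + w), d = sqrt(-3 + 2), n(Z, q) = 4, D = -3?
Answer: -80 - 128*I/5 ≈ -80.0 - 25.6*I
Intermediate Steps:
d = I (d = sqrt(-1) = I ≈ 1.0*I)
W = 4
J(w) = -7 + 2*w*(I + w) (J(w) = -7 + (w + I)*(w + w) = -7 + (I + w)*(2*w) = -7 + 2*w*(I + w))
k(t) = (25 + 8*I)/t (k(t) = (-7 + 2*4**2 + 2*I*4)/t = (-7 + 2*16 + 8*I)/t = (-7 + 32 + 8*I)/t = (25 + 8*I)/t)
k(5)*(-16) = ((25 + 8*I)/5)*(-16) = (5 + 8*I/5)*(-16) = -80 - 128*I/5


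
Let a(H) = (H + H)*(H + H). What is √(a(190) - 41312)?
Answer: 4*√6443 ≈ 321.07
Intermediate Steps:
a(H) = 4*H² (a(H) = (2*H)*(2*H) = 4*H²)
√(a(190) - 41312) = √(4*190² - 41312) = √(4*36100 - 41312) = √(144400 - 41312) = √103088 = 4*√6443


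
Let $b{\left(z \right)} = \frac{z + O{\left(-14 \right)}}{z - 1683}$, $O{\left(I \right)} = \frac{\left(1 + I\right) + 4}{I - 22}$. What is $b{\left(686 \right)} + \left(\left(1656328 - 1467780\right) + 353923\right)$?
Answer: $\frac{2163371603}{3988} \approx 5.4247 \cdot 10^{5}$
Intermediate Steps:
$O{\left(I \right)} = \frac{5 + I}{-22 + I}$
$b{\left(z \right)} = \frac{\frac{1}{4} + z}{-1683 + z}$ ($b{\left(z \right)} = \frac{z + \frac{5 - 14}{-22 - 14}}{z - 1683} = \frac{z + \frac{1}{-36} \left(-9\right)}{-1683 + z} = \frac{z - - \frac{1}{4}}{-1683 + z} = \frac{z + \frac{1}{4}}{-1683 + z} = \frac{\frac{1}{4} + z}{-1683 + z}$)
$b{\left(686 \right)} + \left(\left(1656328 - 1467780\right) + 353923\right) = \frac{\frac{1}{4} + 686}{-1683 + 686} + \left(\left(1656328 - 1467780\right) + 353923\right) = \frac{1}{-997} \cdot \frac{2745}{4} + \left(188548 + 353923\right) = \left(- \frac{1}{997}\right) \frac{2745}{4} + 542471 = - \frac{2745}{3988} + 542471 = \frac{2163371603}{3988}$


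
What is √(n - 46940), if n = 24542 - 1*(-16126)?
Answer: 56*I*√2 ≈ 79.196*I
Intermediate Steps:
n = 40668 (n = 24542 + 16126 = 40668)
√(n - 46940) = √(40668 - 46940) = √(-6272) = 56*I*√2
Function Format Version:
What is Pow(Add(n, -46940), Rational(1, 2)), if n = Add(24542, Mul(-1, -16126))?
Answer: Mul(56, I, Pow(2, Rational(1, 2))) ≈ Mul(79.196, I)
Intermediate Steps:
n = 40668 (n = Add(24542, 16126) = 40668)
Pow(Add(n, -46940), Rational(1, 2)) = Pow(Add(40668, -46940), Rational(1, 2)) = Pow(-6272, Rational(1, 2)) = Mul(56, I, Pow(2, Rational(1, 2)))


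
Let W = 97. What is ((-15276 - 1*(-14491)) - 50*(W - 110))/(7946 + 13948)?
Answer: -45/7298 ≈ -0.0061661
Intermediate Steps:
((-15276 - 1*(-14491)) - 50*(W - 110))/(7946 + 13948) = ((-15276 - 1*(-14491)) - 50*(97 - 110))/(7946 + 13948) = ((-15276 + 14491) - 50*(-13))/21894 = (-785 + 650)*(1/21894) = -135*1/21894 = -45/7298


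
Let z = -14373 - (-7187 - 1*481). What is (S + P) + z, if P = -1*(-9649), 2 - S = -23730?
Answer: 26676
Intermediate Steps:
S = 23732 (S = 2 - 1*(-23730) = 2 + 23730 = 23732)
P = 9649
z = -6705 (z = -14373 - (-7187 - 481) = -14373 - 1*(-7668) = -14373 + 7668 = -6705)
(S + P) + z = (23732 + 9649) - 6705 = 33381 - 6705 = 26676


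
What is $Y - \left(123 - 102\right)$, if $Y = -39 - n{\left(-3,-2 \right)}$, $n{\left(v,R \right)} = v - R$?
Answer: $-59$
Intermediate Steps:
$Y = -38$ ($Y = -39 - \left(-3 - -2\right) = -39 - \left(-3 + 2\right) = -39 - -1 = -39 + 1 = -38$)
$Y - \left(123 - 102\right) = -38 - \left(123 - 102\right) = -38 - 21 = -59$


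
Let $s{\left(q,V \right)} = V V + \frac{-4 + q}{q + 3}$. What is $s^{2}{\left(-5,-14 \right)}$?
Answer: $\frac{160801}{4} \approx 40200.0$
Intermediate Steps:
$s{\left(q,V \right)} = V^{2} + \frac{-4 + q}{3 + q}$
$s^{2}{\left(-5,-14 \right)} = \left(\frac{-4 - 5 + 3 \left(-14\right)^{2} - 5 \left(-14\right)^{2}}{3 - 5}\right)^{2} = \left(\frac{-4 - 5 + 3 \cdot 196 - 980}{-2}\right)^{2} = \left(- \frac{-4 - 5 + 588 - 980}{2}\right)^{2} = \left(\left(- \frac{1}{2}\right) \left(-401\right)\right)^{2} = \left(\frac{401}{2}\right)^{2} = \frac{160801}{4}$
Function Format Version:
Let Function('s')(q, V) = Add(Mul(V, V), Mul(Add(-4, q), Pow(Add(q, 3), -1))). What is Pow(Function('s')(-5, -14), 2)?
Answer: Rational(160801, 4) ≈ 40200.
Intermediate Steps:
Function('s')(q, V) = Add(Pow(V, 2), Mul(Pow(Add(3, q), -1), Add(-4, q))) (Function('s')(q, V) = Add(Pow(V, 2), Mul(Add(-4, q), Pow(Add(3, q), -1))) = Add(Pow(V, 2), Mul(Pow(Add(3, q), -1), Add(-4, q))))
Pow(Function('s')(-5, -14), 2) = Pow(Mul(Pow(Add(3, -5), -1), Add(-4, -5, Mul(3, Pow(-14, 2)), Mul(-5, Pow(-14, 2)))), 2) = Pow(Mul(Pow(-2, -1), Add(-4, -5, Mul(3, 196), Mul(-5, 196))), 2) = Pow(Mul(Rational(-1, 2), Add(-4, -5, 588, -980)), 2) = Pow(Mul(Rational(-1, 2), -401), 2) = Pow(Rational(401, 2), 2) = Rational(160801, 4)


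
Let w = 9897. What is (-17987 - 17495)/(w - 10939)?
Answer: 17741/521 ≈ 34.052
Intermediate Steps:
(-17987 - 17495)/(w - 10939) = (-17987 - 17495)/(9897 - 10939) = -35482/(-1042) = -35482*(-1/1042) = 17741/521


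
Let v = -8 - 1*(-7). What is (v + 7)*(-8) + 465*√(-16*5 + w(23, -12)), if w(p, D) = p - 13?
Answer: -48 + 465*I*√70 ≈ -48.0 + 3890.5*I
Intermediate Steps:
v = -1 (v = -8 + 7 = -1)
w(p, D) = -13 + p
(v + 7)*(-8) + 465*√(-16*5 + w(23, -12)) = (-1 + 7)*(-8) + 465*√(-16*5 + (-13 + 23)) = 6*(-8) + 465*√(-80 + 10) = -48 + 465*√(-70) = -48 + 465*(I*√70) = -48 + 465*I*√70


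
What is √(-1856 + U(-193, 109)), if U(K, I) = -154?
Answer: I*√2010 ≈ 44.833*I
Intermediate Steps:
√(-1856 + U(-193, 109)) = √(-1856 - 154) = √(-2010) = I*√2010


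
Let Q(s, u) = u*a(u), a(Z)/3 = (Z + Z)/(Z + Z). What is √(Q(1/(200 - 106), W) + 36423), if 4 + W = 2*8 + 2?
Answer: √36465 ≈ 190.96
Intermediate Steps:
a(Z) = 3 (a(Z) = 3*((Z + Z)/(Z + Z)) = 3*((2*Z)/((2*Z))) = 3*((2*Z)*(1/(2*Z))) = 3*1 = 3)
W = 14 (W = -4 + (2*8 + 2) = -4 + (16 + 2) = -4 + 18 = 14)
Q(s, u) = 3*u (Q(s, u) = u*3 = 3*u)
√(Q(1/(200 - 106), W) + 36423) = √(3*14 + 36423) = √(42 + 36423) = √36465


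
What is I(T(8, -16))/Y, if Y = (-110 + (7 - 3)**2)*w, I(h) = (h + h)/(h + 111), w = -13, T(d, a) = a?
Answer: -16/58045 ≈ -0.00027565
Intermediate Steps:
I(h) = 2*h/(111 + h) (I(h) = (2*h)/(111 + h) = 2*h/(111 + h))
Y = 1222 (Y = (-110 + (7 - 3)**2)*(-13) = (-110 + 4**2)*(-13) = (-110 + 16)*(-13) = -94*(-13) = 1222)
I(T(8, -16))/Y = (2*(-16)/(111 - 16))/1222 = (2*(-16)/95)*(1/1222) = (2*(-16)*(1/95))*(1/1222) = -32/95*1/1222 = -16/58045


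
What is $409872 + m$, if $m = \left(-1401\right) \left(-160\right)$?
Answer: $634032$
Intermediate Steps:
$m = 224160$
$409872 + m = 409872 + 224160 = 634032$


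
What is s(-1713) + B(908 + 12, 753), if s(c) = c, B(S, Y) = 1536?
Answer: -177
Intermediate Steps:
s(-1713) + B(908 + 12, 753) = -1713 + 1536 = -177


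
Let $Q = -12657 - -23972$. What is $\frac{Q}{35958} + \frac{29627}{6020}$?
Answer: $\frac{13179581}{2517060} \approx 5.2361$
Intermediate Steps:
$Q = 11315$ ($Q = -12657 + 23972 = 11315$)
$\frac{Q}{35958} + \frac{29627}{6020} = \frac{11315}{35958} + \frac{29627}{6020} = 11315 \cdot \frac{1}{35958} + 29627 \cdot \frac{1}{6020} = \frac{11315}{35958} + \frac{689}{140} = \frac{13179581}{2517060}$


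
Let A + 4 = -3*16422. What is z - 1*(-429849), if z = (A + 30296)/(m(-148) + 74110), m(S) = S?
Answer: 15896236382/36981 ≈ 4.2985e+5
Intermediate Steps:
A = -49270 (A = -4 - 3*16422 = -4 - 49266 = -49270)
z = -9487/36981 (z = (-49270 + 30296)/(-148 + 74110) = -18974/73962 = -18974*1/73962 = -9487/36981 ≈ -0.25654)
z - 1*(-429849) = -9487/36981 - 1*(-429849) = -9487/36981 + 429849 = 15896236382/36981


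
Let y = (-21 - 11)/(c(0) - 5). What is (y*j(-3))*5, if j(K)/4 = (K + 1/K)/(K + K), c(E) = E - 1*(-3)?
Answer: 1600/9 ≈ 177.78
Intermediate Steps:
c(E) = 3 + E (c(E) = E + 3 = 3 + E)
j(K) = 2*(K + 1/K)/K (j(K) = 4*((K + 1/K)/(K + K)) = 4*((K + 1/K)/((2*K))) = 4*((K + 1/K)*(1/(2*K))) = 4*((K + 1/K)/(2*K)) = 2*(K + 1/K)/K)
y = 16 (y = (-21 - 11)/((3 + 0) - 5) = -32/(3 - 5) = -32/(-2) = -32*(-1/2) = 16)
(y*j(-3))*5 = (16*(2 + 2/(-3)**2))*5 = (16*(2 + 2*(1/9)))*5 = (16*(2 + 2/9))*5 = (16*(20/9))*5 = (320/9)*5 = 1600/9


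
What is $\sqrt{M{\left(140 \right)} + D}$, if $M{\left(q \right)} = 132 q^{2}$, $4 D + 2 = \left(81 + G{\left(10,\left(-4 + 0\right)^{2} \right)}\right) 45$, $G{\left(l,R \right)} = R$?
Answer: $\frac{\sqrt{10353163}}{2} \approx 1608.8$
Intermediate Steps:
$D = \frac{4363}{4}$ ($D = - \frac{1}{2} + \frac{\left(81 + \left(-4 + 0\right)^{2}\right) 45}{4} = - \frac{1}{2} + \frac{\left(81 + \left(-4\right)^{2}\right) 45}{4} = - \frac{1}{2} + \frac{\left(81 + 16\right) 45}{4} = - \frac{1}{2} + \frac{97 \cdot 45}{4} = - \frac{1}{2} + \frac{1}{4} \cdot 4365 = - \frac{1}{2} + \frac{4365}{4} = \frac{4363}{4} \approx 1090.8$)
$\sqrt{M{\left(140 \right)} + D} = \sqrt{132 \cdot 140^{2} + \frac{4363}{4}} = \sqrt{132 \cdot 19600 + \frac{4363}{4}} = \sqrt{2587200 + \frac{4363}{4}} = \sqrt{\frac{10353163}{4}} = \frac{\sqrt{10353163}}{2}$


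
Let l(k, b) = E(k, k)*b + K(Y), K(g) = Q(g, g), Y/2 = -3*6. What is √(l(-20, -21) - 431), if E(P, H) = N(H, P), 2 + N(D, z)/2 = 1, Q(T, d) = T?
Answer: 5*I*√17 ≈ 20.616*I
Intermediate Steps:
N(D, z) = -2 (N(D, z) = -4 + 2*1 = -4 + 2 = -2)
Y = -36 (Y = 2*(-3*6) = 2*(-18) = -36)
K(g) = g
E(P, H) = -2
l(k, b) = -36 - 2*b (l(k, b) = -2*b - 36 = -36 - 2*b)
√(l(-20, -21) - 431) = √((-36 - 2*(-21)) - 431) = √((-36 + 42) - 431) = √(6 - 431) = √(-425) = 5*I*√17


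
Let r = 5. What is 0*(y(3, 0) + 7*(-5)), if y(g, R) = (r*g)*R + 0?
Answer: 0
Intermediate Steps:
y(g, R) = 5*R*g (y(g, R) = (5*g)*R + 0 = 5*R*g + 0 = 5*R*g)
0*(y(3, 0) + 7*(-5)) = 0*(5*0*3 + 7*(-5)) = 0*(0 - 35) = 0*(-35) = 0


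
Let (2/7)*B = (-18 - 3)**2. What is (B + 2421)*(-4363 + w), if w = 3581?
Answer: -3100239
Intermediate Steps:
B = 3087/2 (B = 7*(-18 - 3)**2/2 = (7/2)*(-21)**2 = (7/2)*441 = 3087/2 ≈ 1543.5)
(B + 2421)*(-4363 + w) = (3087/2 + 2421)*(-4363 + 3581) = (7929/2)*(-782) = -3100239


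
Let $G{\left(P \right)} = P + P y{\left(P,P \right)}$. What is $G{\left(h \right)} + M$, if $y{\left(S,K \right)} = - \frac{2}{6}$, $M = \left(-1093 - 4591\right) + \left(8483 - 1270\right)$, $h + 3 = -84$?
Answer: $1471$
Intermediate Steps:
$h = -87$ ($h = -3 - 84 = -87$)
$M = 1529$ ($M = -5684 + \left(8483 - 1270\right) = -5684 + 7213 = 1529$)
$y{\left(S,K \right)} = - \frac{1}{3}$ ($y{\left(S,K \right)} = \left(-2\right) \frac{1}{6} = - \frac{1}{3}$)
$G{\left(P \right)} = \frac{2 P}{3}$ ($G{\left(P \right)} = P + P \left(- \frac{1}{3}\right) = P - \frac{P}{3} = \frac{2 P}{3}$)
$G{\left(h \right)} + M = \frac{2}{3} \left(-87\right) + 1529 = -58 + 1529 = 1471$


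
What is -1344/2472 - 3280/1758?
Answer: -218144/90537 ≈ -2.4094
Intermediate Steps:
-1344/2472 - 3280/1758 = -1344*1/2472 - 3280*1/1758 = -56/103 - 1640/879 = -218144/90537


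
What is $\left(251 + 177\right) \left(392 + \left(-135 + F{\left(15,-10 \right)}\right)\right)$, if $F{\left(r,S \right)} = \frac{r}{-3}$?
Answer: $107856$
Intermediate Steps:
$F{\left(r,S \right)} = - \frac{r}{3}$ ($F{\left(r,S \right)} = r \left(- \frac{1}{3}\right) = - \frac{r}{3}$)
$\left(251 + 177\right) \left(392 + \left(-135 + F{\left(15,-10 \right)}\right)\right) = \left(251 + 177\right) \left(392 - 140\right) = 428 \left(392 - 140\right) = 428 \cdot 252 = 107856$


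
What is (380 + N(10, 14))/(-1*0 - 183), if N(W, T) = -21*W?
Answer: -170/183 ≈ -0.92896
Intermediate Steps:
(380 + N(10, 14))/(-1*0 - 183) = (380 - 21*10)/(-1*0 - 183) = (380 - 210)/(0 - 183) = 170/(-183) = 170*(-1/183) = -170/183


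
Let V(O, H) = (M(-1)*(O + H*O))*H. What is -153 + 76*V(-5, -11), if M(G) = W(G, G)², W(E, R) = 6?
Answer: -1504953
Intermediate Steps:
M(G) = 36 (M(G) = 6² = 36)
V(O, H) = H*(36*O + 36*H*O) (V(O, H) = (36*(O + H*O))*H = (36*O + 36*H*O)*H = H*(36*O + 36*H*O))
-153 + 76*V(-5, -11) = -153 + 76*(36*(-11)*(-5)*(1 - 11)) = -153 + 76*(36*(-11)*(-5)*(-10)) = -153 + 76*(-19800) = -153 - 1504800 = -1504953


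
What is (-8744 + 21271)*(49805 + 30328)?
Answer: 1003826091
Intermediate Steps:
(-8744 + 21271)*(49805 + 30328) = 12527*80133 = 1003826091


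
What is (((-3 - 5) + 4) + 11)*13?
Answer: 91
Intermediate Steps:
(((-3 - 5) + 4) + 11)*13 = ((-8 + 4) + 11)*13 = (-4 + 11)*13 = 7*13 = 91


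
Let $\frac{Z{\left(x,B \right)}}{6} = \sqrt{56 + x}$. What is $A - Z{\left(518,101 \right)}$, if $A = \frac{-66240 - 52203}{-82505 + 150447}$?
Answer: $- \frac{118443}{67942} - 6 \sqrt{574} \approx -145.49$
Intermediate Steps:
$Z{\left(x,B \right)} = 6 \sqrt{56 + x}$
$A = - \frac{118443}{67942} \approx -1.7433$
$A - Z{\left(518,101 \right)} = - \frac{118443}{67942} - 6 \sqrt{56 + 518} = - \frac{118443}{67942} - 6 \sqrt{574}$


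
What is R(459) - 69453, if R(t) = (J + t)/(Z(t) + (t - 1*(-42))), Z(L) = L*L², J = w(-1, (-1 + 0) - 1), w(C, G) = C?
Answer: -3358159507391/48351540 ≈ -69453.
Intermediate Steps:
J = -1
Z(L) = L³
R(t) = (-1 + t)/(42 + t + t³) (R(t) = (-1 + t)/(t³ + (t - 1*(-42))) = (-1 + t)/(t³ + (t + 42)) = (-1 + t)/(t³ + (42 + t)) = (-1 + t)/(42 + t + t³))
R(459) - 69453 = (-1 + 459)/(42 + 459 + 459³) - 69453 = 458/(42 + 459 + 96702579) - 69453 = 458/96703080 - 69453 = (1/96703080)*458 - 69453 = 229/48351540 - 69453 = -3358159507391/48351540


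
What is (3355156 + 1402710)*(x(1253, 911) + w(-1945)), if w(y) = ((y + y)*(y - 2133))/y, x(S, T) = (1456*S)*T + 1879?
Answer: 7907539848959886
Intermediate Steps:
x(S, T) = 1879 + 1456*S*T (x(S, T) = 1456*S*T + 1879 = 1879 + 1456*S*T)
w(y) = -4266 + 2*y (w(y) = ((2*y)*(-2133 + y))/y = (2*y*(-2133 + y))/y = -4266 + 2*y)
(3355156 + 1402710)*(x(1253, 911) + w(-1945)) = (3355156 + 1402710)*((1879 + 1456*1253*911) + (-4266 + 2*(-1945))) = 4757866*((1879 + 1661999248) + (-4266 - 3890)) = 4757866*(1662001127 - 8156) = 4757866*1661992971 = 7907539848959886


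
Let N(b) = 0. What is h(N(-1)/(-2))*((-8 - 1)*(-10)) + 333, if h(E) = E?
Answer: 333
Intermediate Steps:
h(N(-1)/(-2))*((-8 - 1)*(-10)) + 333 = (0/(-2))*((-8 - 1)*(-10)) + 333 = (0*(-½))*(-9*(-10)) + 333 = 0*90 + 333 = 0 + 333 = 333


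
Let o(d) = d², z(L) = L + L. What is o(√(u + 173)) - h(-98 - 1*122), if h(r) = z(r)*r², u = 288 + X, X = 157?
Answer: 21296618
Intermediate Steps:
u = 445 (u = 288 + 157 = 445)
z(L) = 2*L
h(r) = 2*r³ (h(r) = (2*r)*r² = 2*r³)
o(√(u + 173)) - h(-98 - 1*122) = (√(445 + 173))² - 2*(-98 - 1*122)³ = (√618)² - 2*(-98 - 122)³ = 618 - 2*(-220)³ = 618 - 2*(-10648000) = 618 - 1*(-21296000) = 618 + 21296000 = 21296618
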